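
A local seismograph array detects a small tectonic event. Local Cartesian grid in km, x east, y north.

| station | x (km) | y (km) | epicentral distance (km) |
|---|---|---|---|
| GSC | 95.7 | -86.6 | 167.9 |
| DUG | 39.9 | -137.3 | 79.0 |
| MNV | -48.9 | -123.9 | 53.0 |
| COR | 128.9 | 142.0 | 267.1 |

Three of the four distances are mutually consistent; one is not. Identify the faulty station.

GSC

Solve using three stations at a time. Using DUG, MNV, COR (subtract circle equations pairwise → linear system) gives (x, y) ≈ (-16.5, -82.0).
Distances from that point to each station vs reported:
  GSC: calculated 112.3 vs reported 167.9 → residual 55.6 km
  DUG: calculated 79.0 vs reported 79.0 → residual 0.0 km
  MNV: calculated 52.9 vs reported 53.0 → residual 0.1 km
  COR: calculated 267.1 vs reported 267.1 → residual 0.0 km
DUG, MNV, COR are mutually consistent (residuals ≈ 0); GSC is off by 55.6 km.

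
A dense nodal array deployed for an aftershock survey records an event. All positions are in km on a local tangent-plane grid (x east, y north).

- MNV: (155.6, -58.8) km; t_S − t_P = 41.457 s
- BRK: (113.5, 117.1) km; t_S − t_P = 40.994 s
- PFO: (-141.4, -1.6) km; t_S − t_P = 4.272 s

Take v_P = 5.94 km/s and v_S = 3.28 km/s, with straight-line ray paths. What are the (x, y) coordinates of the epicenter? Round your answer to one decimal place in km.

Distance from S−P lag: d = Δt · v_P v_S / (v_P − v_S) = Δt · (5.94·3.28)/(5.94−3.28) ≈ 7.3245·Δt.
So d_MNV = 303.65, d_BRK = 300.26, d_PFO = 31.29 km.
Circle about each station: (x − 155.6)² + (y + 58.8)² = 303.65²; (x − 113.5)² + (y − 117.1)² = 300.26²; (x + 141.4)² + (y + 1.6)² = 31.29².
Subtracting pairs of circle equations eliminates x²+y² and gives linear equations (the radical axes):
-84.2 x + 351.8 y = 973.11
-594.0 x + 114.4 y = 83551.98
Solving the 2×2 system: x ≈ -146.9, y ≈ -32.4 km.

(-146.9, -32.4)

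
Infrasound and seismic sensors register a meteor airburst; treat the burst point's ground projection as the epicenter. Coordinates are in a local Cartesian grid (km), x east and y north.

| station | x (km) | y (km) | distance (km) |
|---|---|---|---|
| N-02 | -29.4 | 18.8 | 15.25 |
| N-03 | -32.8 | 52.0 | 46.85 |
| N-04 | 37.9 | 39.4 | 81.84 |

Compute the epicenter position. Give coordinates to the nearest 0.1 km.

Circle about each station: (x + 29.4)² + (y − 18.8)² = 15.25²; (x + 32.8)² + (y − 52.0)² = 46.85²; (x − 37.9)² + (y − 39.4)² = 81.84².
Subtracting the N-02 equation from the N-03 and N-04 equations removes the quadratic terms:
-6.8 x + 66.4 y = 599.68
134.6 x + 41.2 y = -4694.25
Solving the 2×2 system: x ≈ -36.5, y ≈ 5.3 km.

(-36.5, 5.3)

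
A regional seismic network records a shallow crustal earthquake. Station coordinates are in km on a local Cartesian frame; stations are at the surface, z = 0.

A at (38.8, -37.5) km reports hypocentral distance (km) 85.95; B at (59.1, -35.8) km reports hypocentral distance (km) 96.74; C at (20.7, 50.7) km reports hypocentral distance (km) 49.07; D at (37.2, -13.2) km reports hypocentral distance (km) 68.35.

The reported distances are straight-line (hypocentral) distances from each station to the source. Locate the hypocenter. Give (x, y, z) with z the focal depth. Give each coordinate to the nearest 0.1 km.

(-5.0, 27.7, 34.9)

Each station gives a sphere (x−x_i)² + (y−y_i)² + z² = d_i² (stations at z=0).
Subtracting the A sphere from B and C: z² cancels, leaving linear equations in x and y:
40.6 x + 3.4 y = -108.47
-36.2 x + 176.4 y = 5066.83
Solving: x ≈ -4.991, y ≈ 27.699 km (keep extra digits for the depth step; rounded: -5.0, 27.7).
Then from the A sphere: z² = 85.95² − (x − 38.8)² − (y + 37.5)² with x = -4.991, y = 27.699, so z ≈ 34.912 ≈ 34.9 km.
Check against D (with the unrounded solution): distance 68.35 ≈ 68.35 km. ✓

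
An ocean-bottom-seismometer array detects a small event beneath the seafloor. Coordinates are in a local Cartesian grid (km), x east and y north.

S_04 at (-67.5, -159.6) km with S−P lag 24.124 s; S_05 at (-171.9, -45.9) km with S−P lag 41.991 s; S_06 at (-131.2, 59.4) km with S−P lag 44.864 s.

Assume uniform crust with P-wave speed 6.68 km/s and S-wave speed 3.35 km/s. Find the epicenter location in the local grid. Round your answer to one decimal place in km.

x ≈ 93.6 km, y ≈ -141.5 km

Distance from S−P lag: d = Δt · v_P v_S / (v_P − v_S) = Δt · (6.68·3.35)/(6.68−3.35) ≈ 6.7201·Δt.
So d_S_04 = 162.12, d_S_05 = 282.18, d_S_06 = 301.49 km.
Circle about each station: (x + 67.5)² + (y + 159.6)² = 162.12²; (x + 171.9)² + (y + 45.9)² = 282.18²; (x + 131.2)² + (y − 59.4)² = 301.49².
Subtracting pairs of circle equations eliminates x²+y² and gives linear equations (the radical axes):
-208.8 x + 227.4 y = -51714.65
-127.4 x + 438.0 y = -73899.94
Solving the 2×2 system: x ≈ 93.6, y ≈ -141.5 km.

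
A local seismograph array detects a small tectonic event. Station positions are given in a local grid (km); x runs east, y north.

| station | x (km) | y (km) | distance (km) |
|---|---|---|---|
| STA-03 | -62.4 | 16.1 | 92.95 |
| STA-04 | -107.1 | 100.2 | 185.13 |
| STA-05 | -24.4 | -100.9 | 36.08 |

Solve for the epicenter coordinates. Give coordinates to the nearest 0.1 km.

Circle about each station: (x + 62.4)² + (y − 16.1)² = 92.95²; (x + 107.1)² + (y − 100.2)² = 185.13²; (x + 24.4)² + (y + 100.9)² = 36.08².
Subtracting the STA-03 equation from the STA-04 and STA-05 equations removes the quadratic terms:
-89.4 x + 168.2 y = -8275.93
76.0 x − 234.0 y = 13961.14
Solving the 2×2 system: x ≈ -50.6, y ≈ -76.1 km.
Check against STA-03 (with the unrounded x, y): √((x + 62.4)²+(y − 16.1)²) = 92.95 ≈ 92.95 km. ✓

(-50.6, -76.1)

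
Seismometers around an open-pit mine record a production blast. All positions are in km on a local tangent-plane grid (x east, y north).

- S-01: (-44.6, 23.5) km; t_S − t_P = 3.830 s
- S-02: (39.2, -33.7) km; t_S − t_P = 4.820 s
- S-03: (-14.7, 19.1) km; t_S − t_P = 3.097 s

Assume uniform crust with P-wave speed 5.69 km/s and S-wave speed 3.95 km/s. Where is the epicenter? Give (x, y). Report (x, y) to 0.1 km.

(-21.6, -20.3)

Distance from S−P lag: d = Δt · v_P v_S / (v_P − v_S) = Δt · (5.69·3.95)/(5.69−3.95) ≈ 12.9170·Δt.
So d_S-01 = 49.47, d_S-02 = 62.26, d_S-03 = 40.00 km.
Circle about each station: (x + 44.6)² + (y − 23.5)² = 49.47²; (x − 39.2)² + (y + 33.7)² = 62.26²; (x + 14.7)² + (y − 19.1)² = 40.00².
Subtracting the S-01 equation from the S-02 and S-03 equations removes the quadratic terms:
167.6 x − 114.4 y = -1298.11
59.8 x − 8.8 y = -1113.23
Solving the 2×2 system: x ≈ -21.6, y ≈ -20.3 km.
Check against S-01 (with the unrounded x, y): √((x + 44.6)²+(y − 23.5)²) = 49.47 ≈ 49.47 km. ✓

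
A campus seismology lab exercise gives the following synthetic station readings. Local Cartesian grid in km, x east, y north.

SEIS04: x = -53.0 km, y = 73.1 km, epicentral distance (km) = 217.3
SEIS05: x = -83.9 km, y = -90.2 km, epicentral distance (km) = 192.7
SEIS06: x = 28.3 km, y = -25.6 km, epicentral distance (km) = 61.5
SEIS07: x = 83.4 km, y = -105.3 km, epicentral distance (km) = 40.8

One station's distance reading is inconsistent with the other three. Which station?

SEIS06

Solve using three stations at a time. Using SEIS04, SEIS05, SEIS07 (subtract circle equations pairwise → linear system) gives (x, y) ≈ (108.0, -72.8).
Distances from that point to each station vs reported:
  SEIS04: calculated 217.3 vs reported 217.3 → residual 0.0 km
  SEIS05: calculated 192.7 vs reported 192.7 → residual 0.0 km
  SEIS06: calculated 92.6 vs reported 61.5 → residual 31.1 km
  SEIS07: calculated 40.7 vs reported 40.8 → residual 0.1 km
SEIS04, SEIS05, SEIS07 are mutually consistent (residuals ≈ 0); SEIS06 is off by 31.1 km.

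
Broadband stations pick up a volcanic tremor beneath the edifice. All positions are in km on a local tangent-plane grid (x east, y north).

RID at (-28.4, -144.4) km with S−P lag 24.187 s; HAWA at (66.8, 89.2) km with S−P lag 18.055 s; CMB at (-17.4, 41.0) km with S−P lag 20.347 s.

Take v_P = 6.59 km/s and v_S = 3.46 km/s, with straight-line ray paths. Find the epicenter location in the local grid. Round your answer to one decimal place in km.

Distance from S−P lag: d = Δt · v_P v_S / (v_P − v_S) = Δt · (6.59·3.46)/(6.59−3.46) ≈ 7.2848·Δt.
So d_RID = 176.20, d_HAWA = 131.53, d_CMB = 148.22 km.
Circle about each station: (x + 28.4)² + (y + 144.4)² = 176.20²; (x − 66.8)² + (y − 89.2)² = 131.53²; (x + 17.4)² + (y − 41.0)² = 148.22².
Subtracting pairs of circle equations eliminates x²+y² and gives linear equations (the radical axes):
190.4 x + 467.2 y = 4507.26
22.0 x + 370.8 y = -10596.89
Solving the 2×2 system: x ≈ 109.8, y ≈ -35.1 km.

(109.8, -35.1)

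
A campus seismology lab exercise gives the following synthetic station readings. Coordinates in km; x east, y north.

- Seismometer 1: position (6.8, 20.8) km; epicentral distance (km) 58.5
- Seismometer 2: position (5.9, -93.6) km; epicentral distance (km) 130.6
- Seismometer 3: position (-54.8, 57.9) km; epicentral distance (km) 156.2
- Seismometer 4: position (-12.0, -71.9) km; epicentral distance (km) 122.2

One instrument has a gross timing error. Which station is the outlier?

Solve using three stations at a time. Using Seismometer 1, Seismometer 2, Seismometer 4 (subtract circle equations pairwise → linear system) gives (x, y) ≈ (65.5, 22.7).
Distances from that point to each station vs reported:
  Seismometer 1: calculated 58.7 vs reported 58.5 → residual 0.2 km
  Seismometer 2: calculated 130.7 vs reported 130.6 → residual 0.1 km
  Seismometer 3: calculated 125.3 vs reported 156.2 → residual 30.9 km
  Seismometer 4: calculated 122.3 vs reported 122.2 → residual 0.1 km
Seismometer 1, Seismometer 2, Seismometer 4 are mutually consistent (residuals ≈ 0); Seismometer 3 is off by 30.9 km.

Seismometer 3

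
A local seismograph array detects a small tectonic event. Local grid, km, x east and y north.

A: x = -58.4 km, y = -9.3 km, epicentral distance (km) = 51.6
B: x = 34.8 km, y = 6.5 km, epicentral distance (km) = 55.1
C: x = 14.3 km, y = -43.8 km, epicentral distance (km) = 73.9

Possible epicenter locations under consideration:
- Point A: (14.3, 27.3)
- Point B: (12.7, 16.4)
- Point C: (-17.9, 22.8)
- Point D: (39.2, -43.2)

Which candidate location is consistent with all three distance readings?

For each candidate, compare |candidate − station| to the reported distance:
Point A: residuals A 29.8, B 25.9, C 2.8 → max 29.8 km
Point B: residuals A 24.0, B 30.9, C 13.7 → max 30.9 km
Point C: residuals A 0.1, B 0.1, C 0.1 → max 0.1 km
Point D: residuals A 51.7, B 5.2, C 49.0 → max 51.7 km
Only Point C has all residuals ≈ 0.

Point C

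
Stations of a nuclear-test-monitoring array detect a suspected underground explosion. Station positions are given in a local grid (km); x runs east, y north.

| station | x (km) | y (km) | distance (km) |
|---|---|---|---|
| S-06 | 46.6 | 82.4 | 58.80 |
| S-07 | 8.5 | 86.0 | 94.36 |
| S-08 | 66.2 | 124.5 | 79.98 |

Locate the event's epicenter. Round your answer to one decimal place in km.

Circle about each station: (x − 46.6)² + (y − 82.4)² = 58.80²; (x − 8.5)² + (y − 86.0)² = 94.36²; (x − 66.2)² + (y − 124.5)² = 79.98².
Subtracting the S-06 equation from the S-07 and S-08 equations removes the quadratic terms:
-76.2 x + 7.2 y = -6939.44
39.2 x + 84.2 y = 7982.01
Solving the 2×2 system: x ≈ 95.8, y ≈ 50.2 km.
Check against S-06 (with the unrounded x, y): √((x − 46.6)²+(y − 82.4)²) = 58.81 ≈ 58.80 km. ✓

(95.8, 50.2)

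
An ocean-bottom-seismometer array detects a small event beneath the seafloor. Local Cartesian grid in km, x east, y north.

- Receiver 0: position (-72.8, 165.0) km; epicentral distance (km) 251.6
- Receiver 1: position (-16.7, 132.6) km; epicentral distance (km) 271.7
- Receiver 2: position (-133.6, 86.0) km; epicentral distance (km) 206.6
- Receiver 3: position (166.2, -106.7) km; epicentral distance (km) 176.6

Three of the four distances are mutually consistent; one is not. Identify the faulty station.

Receiver 1

Solve using three stations at a time. Using Receiver 0, Receiver 2, Receiver 3 (subtract circle equations pairwise → linear system) gives (x, y) ≈ (-8.1, -78.2).
Distances from that point to each station vs reported:
  Receiver 0: calculated 251.6 vs reported 251.6 → residual 0.0 km
  Receiver 1: calculated 210.9 vs reported 271.7 → residual 60.8 km
  Receiver 2: calculated 206.6 vs reported 206.6 → residual 0.0 km
  Receiver 3: calculated 176.6 vs reported 176.6 → residual 0.0 km
Receiver 0, Receiver 2, Receiver 3 are mutually consistent (residuals ≈ 0); Receiver 1 is off by 60.8 km.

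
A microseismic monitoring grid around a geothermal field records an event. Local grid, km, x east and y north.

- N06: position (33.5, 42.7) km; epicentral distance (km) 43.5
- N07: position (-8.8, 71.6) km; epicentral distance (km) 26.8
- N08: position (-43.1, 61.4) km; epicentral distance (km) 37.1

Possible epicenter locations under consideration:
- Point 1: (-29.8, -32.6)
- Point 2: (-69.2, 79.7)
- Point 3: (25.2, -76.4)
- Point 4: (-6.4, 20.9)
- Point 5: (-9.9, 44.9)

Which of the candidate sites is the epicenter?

Point 5

For each candidate, compare |candidate − station| to the reported distance:
Point 1: residuals N06 54.9, N07 79.5, N08 57.8 → max 79.5 km
Point 2: residuals N06 65.7, N07 34.1, N08 5.2 → max 65.7 km
Point 3: residuals N06 75.9, N07 125.1, N08 116.7 → max 125.1 km
Point 4: residuals N06 2.0, N07 24.0, N08 17.6 → max 24.0 km
Point 5: residuals N06 0.0, N07 0.1, N08 0.0 → max 0.1 km
Only Point 5 has all residuals ≈ 0.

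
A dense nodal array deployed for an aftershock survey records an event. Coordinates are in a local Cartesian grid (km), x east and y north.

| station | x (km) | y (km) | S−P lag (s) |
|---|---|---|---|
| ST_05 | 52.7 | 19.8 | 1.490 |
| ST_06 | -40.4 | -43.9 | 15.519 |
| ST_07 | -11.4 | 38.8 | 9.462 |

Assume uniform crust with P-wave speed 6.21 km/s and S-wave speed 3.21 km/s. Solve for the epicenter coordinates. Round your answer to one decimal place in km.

(45.8, 12.7)

Distance from S−P lag: d = Δt · v_P v_S / (v_P − v_S) = Δt · (6.21·3.21)/(6.21−3.21) ≈ 6.6447·Δt.
So d_ST_05 = 9.90, d_ST_06 = 103.12, d_ST_07 = 62.87 km.
Circle about each station: (x − 52.7)² + (y − 19.8)² = 9.90²; (x + 40.4)² + (y + 43.9)² = 103.12²; (x + 11.4)² + (y − 38.8)² = 62.87².
Subtracting pairs of circle equations eliminates x²+y² and gives linear equations (the radical axes):
-186.2 x − 127.4 y = -10145.68
-128.2 x + 38.0 y = -5388.56
Solving the 2×2 system: x ≈ 45.8, y ≈ 12.7 km.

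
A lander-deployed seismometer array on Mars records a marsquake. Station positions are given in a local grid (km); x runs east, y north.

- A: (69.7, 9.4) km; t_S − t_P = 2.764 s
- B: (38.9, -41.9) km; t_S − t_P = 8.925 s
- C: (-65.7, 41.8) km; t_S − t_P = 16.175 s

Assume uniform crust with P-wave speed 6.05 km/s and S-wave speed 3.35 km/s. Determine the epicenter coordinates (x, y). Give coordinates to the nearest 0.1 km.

Distance from S−P lag: d = Δt · v_P v_S / (v_P − v_S) = Δt · (6.05·3.35)/(6.05−3.35) ≈ 7.5065·Δt.
So d_A = 20.75, d_B = 67.00, d_C = 121.42 km.
Circle about each station: (x − 69.7)² + (y − 9.4)² = 20.75²; (x − 38.9)² + (y + 41.9)² = 67.00²; (x + 65.7)² + (y − 41.8)² = 121.42².
Subtracting pairs of circle equations eliminates x²+y² and gives linear equations (the radical axes):
-61.6 x − 102.6 y = -5736.07
-270.8 x + 64.8 y = -13194.97
Solving the 2×2 system: x ≈ 54.3, y ≈ 23.3 km.
Check against A (with the unrounded x, y): √((x − 69.7)²+(y − 9.4)²) = 20.75 ≈ 20.75 km. ✓

x ≈ 54.3 km, y ≈ 23.3 km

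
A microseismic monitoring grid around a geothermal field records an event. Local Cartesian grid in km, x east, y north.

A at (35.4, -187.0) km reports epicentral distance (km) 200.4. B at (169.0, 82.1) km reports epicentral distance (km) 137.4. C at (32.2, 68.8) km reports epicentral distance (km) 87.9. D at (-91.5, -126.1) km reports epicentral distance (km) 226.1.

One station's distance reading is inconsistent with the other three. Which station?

B

Solve using three stations at a time. Using A, C, D (subtract circle equations pairwise → linear system) gives (x, y) ≈ (92.7, 5.0).
Distances from that point to each station vs reported:
  A: calculated 200.4 vs reported 200.4 → residual 0.0 km
  B: calculated 108.5 vs reported 137.4 → residual 28.9 km
  C: calculated 87.9 vs reported 87.9 → residual 0.0 km
  D: calculated 226.1 vs reported 226.1 → residual 0.0 km
A, C, D are mutually consistent (residuals ≈ 0); B is off by 28.9 km.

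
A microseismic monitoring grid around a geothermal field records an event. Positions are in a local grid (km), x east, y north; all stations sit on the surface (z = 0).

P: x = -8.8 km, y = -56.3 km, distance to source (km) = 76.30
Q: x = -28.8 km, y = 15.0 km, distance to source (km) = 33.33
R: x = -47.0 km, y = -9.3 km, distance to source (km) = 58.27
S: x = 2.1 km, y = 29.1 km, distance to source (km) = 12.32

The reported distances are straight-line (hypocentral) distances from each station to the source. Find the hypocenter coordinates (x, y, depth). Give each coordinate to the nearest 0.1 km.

Each station gives a sphere (x−x_i)² + (y−y_i)² + z² = d_i² (stations at z=0).
Subtracting the P sphere from Q and R: z² cancels, leaving linear equations in x and y:
-40.0 x + 142.6 y = 2518.11
-76.4 x + 94.0 y = 1474.66
Solving: x ≈ 3.703, y ≈ 18.697 km (keep extra digits for the depth step; rounded: 3.7, 18.7).
Then from the P sphere: z² = 76.30² − (x + 8.8)² − (y + 56.3)² with x = 3.703, y = 18.697, so z ≈ 6.389 ≈ 6.4 km.

(3.7, 18.7, 6.4)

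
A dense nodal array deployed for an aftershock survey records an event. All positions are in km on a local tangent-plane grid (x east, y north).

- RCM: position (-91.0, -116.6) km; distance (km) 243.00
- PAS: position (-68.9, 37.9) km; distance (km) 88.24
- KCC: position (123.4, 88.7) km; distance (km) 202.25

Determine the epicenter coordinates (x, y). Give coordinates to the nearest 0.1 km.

Circle about each station: (x + 91.0)² + (y + 116.6)² = 243.00²; (x + 68.9)² + (y − 37.9)² = 88.24²; (x − 123.4)² + (y − 88.7)² = 202.25².
Subtracting the RCM equation from the PAS and KCC equations removes the quadratic terms:
44.2 x + 309.0 y = 35569.76
428.8 x + 410.6 y = 19362.63
Solving the 2×2 system: x ≈ -75.4, y ≈ 125.9 km.

x ≈ -75.4 km, y ≈ 125.9 km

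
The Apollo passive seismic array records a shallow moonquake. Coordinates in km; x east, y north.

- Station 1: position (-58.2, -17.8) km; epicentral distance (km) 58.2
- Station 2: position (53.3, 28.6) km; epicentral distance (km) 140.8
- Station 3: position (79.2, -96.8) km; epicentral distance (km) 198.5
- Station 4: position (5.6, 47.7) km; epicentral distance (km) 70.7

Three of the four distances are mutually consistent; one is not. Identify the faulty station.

Solve using three stations at a time. Using Station 1, Station 3, Station 4 (subtract circle equations pairwise → linear system) gives (x, y) ≈ (-64.6, 40.0).
Distances from that point to each station vs reported:
  Station 1: calculated 58.1 vs reported 58.2 → residual 0.1 km
  Station 2: calculated 118.5 vs reported 140.8 → residual 22.3 km
  Station 3: calculated 198.5 vs reported 198.5 → residual 0.0 km
  Station 4: calculated 70.6 vs reported 70.7 → residual 0.1 km
Station 1, Station 3, Station 4 are mutually consistent (residuals ≈ 0); Station 2 is off by 22.3 km.

Station 2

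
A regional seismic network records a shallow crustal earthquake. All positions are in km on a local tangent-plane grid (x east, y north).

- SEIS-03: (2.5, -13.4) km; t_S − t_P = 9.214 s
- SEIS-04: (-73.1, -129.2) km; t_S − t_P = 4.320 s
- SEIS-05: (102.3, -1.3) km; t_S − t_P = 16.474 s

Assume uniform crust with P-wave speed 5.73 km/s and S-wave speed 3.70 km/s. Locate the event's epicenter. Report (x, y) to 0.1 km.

x ≈ -38.2 km, y ≈ -100.6 km

Distance from S−P lag: d = Δt · v_P v_S / (v_P − v_S) = Δt · (5.73·3.70)/(5.73−3.70) ≈ 10.4438·Δt.
So d_SEIS-03 = 96.23, d_SEIS-04 = 45.12, d_SEIS-05 = 172.05 km.
Circle about each station: (x − 2.5)² + (y + 13.4)² = 96.23²; (x + 73.1)² + (y + 129.2)² = 45.12²; (x − 102.3)² + (y + 1.3)² = 172.05².
Subtracting the SEIS-03 equation from the SEIS-04 and SEIS-05 equations removes the quadratic terms:
-151.2 x − 231.6 y = 29074.84
199.6 x + 24.2 y = -10059.82
Solving the 2×2 system: x ≈ -38.2, y ≈ -100.6 km.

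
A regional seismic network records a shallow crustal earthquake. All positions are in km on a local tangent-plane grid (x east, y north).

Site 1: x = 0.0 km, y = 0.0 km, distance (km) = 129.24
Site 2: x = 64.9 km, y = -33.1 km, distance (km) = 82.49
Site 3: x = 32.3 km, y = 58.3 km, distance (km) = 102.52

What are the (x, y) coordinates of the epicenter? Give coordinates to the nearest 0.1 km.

Circle about each station: x² + y² = 129.24²; (x − 64.9)² + (y + 33.1)² = 82.49²; (x − 32.3)² + (y − 58.3)² = 102.52².
Subtracting the Site 1 equation from the Site 2 and Site 3 equations removes the quadratic terms:
129.8 x − 66.2 y = 15206.00
64.6 x + 116.6 y = 10634.81
Solving the 2×2 system: x ≈ 127.6, y ≈ 20.5 km.

x ≈ 127.6 km, y ≈ 20.5 km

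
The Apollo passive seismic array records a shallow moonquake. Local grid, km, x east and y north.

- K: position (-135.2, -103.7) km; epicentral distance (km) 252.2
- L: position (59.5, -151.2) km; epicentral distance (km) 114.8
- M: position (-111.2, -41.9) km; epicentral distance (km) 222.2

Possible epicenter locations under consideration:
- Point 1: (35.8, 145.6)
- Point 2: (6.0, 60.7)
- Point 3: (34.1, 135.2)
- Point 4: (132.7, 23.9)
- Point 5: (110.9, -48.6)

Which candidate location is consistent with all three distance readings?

Point 5

For each candidate, compare |candidate − station| to the reported distance:
Point 1: residuals K 50.1, L 182.9, M 16.1 → max 182.9 km
Point 2: residuals K 35.5, L 103.7, M 66.4 → max 103.7 km
Point 3: residuals K 40.6, L 172.7, M 6.9 → max 172.7 km
Point 4: residuals K 44.5, L 75.0, M 30.4 → max 75.0 km
Point 5: residuals K 0.0, L 0.0, M 0.0 → max 0.0 km
Only Point 5 has all residuals ≈ 0.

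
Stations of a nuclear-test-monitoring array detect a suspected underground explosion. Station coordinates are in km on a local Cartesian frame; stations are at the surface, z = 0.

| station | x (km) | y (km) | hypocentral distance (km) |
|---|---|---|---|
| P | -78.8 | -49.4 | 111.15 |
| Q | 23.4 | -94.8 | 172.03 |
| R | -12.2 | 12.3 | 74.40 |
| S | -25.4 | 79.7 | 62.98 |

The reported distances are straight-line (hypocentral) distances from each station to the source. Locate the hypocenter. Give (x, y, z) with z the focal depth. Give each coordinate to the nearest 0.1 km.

x ≈ -57.8 km, y ≈ 50.0 km, depth ≈ 45.1 km

Each station gives a sphere (x−x_i)² + (y−y_i)² + z² = d_i² (stations at z=0).
Subtracting the P sphere from Q and R: z² cancels, leaving linear equations in x and y:
204.4 x − 90.8 y = -16355.20
133.2 x + 123.4 y = -1530.71
Solving: x ≈ -57.807, y ≈ 49.994 km (keep extra digits for the depth step; rounded: -57.8, 50.0).
Then from the P sphere: z² = 111.15² − (x + 78.8)² − (y + 49.4)² with x = -57.807, y = 49.994, so z ≈ 45.105 ≈ 45.1 km.
Check against S (with the unrounded solution): distance 62.99 ≈ 62.98 km. ✓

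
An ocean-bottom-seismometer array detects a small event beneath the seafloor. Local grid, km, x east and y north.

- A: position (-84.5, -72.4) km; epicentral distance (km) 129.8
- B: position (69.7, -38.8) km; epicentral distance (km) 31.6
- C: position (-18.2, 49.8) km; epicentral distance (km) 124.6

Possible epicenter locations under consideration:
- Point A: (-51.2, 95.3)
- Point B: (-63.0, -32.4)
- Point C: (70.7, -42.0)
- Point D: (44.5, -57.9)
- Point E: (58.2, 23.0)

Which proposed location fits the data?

For each candidate, compare |candidate − station| to the reported distance:
Point A: residuals A 41.2, B 149.0, C 68.4 → max 149.0 km
Point B: residuals A 84.4, B 101.3, C 31.0 → max 101.3 km
Point C: residuals A 28.3, B 28.2, C 3.2 → max 28.3 km
Point D: residuals A 0.0, B 0.0, C 0.0 → max 0.0 km
Point E: residuals A 41.9, B 31.3, C 43.6 → max 43.6 km
Only Point D has all residuals ≈ 0.

Point D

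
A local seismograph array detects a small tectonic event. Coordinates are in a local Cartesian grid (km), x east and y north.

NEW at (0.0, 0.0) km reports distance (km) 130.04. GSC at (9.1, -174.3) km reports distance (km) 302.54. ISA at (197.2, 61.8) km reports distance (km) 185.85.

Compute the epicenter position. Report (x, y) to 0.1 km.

(23.5, 127.9)

Circle about each station: x² + y² = 130.04²; (x − 9.1)² + (y + 174.3)² = 302.54²; (x − 197.2)² + (y − 61.8)² = 185.85².
Subtracting pairs of circle equations eliminates x²+y² and gives linear equations (the radical axes):
18.2 x − 348.6 y = -44156.75
394.4 x + 123.6 y = 25077.26
Solving the 2×2 system: x ≈ 23.5, y ≈ 127.9 km.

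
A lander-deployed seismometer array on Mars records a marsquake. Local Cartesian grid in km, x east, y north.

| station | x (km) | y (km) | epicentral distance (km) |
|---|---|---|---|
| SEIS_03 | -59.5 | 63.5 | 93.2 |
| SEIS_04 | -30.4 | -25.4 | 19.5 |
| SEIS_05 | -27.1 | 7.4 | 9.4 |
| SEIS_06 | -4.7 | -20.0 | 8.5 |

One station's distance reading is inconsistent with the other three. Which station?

SEIS_05

Solve using three stations at a time. Using SEIS_03, SEIS_04, SEIS_06 (subtract circle equations pairwise → linear system) gives (x, y) ≈ (-12.7, -17.1).
Distances from that point to each station vs reported:
  SEIS_03: calculated 93.2 vs reported 93.2 → residual 0.0 km
  SEIS_04: calculated 19.5 vs reported 19.5 → residual 0.0 km
  SEIS_05: calculated 28.4 vs reported 9.4 → residual 19.0 km
  SEIS_06: calculated 8.5 vs reported 8.5 → residual 0.0 km
SEIS_03, SEIS_04, SEIS_06 are mutually consistent (residuals ≈ 0); SEIS_05 is off by 19.0 km.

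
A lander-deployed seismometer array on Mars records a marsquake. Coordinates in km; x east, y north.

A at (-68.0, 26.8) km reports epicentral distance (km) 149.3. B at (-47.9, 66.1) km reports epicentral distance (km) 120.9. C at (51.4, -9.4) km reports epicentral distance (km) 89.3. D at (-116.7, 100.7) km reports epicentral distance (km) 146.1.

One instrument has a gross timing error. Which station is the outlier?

D

Solve using three stations at a time. Using A, B, C (subtract circle equations pairwise → linear system) gives (x, y) ≈ (72.5, 77.4).
Distances from that point to each station vs reported:
  A: calculated 149.3 vs reported 149.3 → residual 0.0 km
  B: calculated 120.9 vs reported 120.9 → residual 0.0 km
  C: calculated 89.3 vs reported 89.3 → residual 0.0 km
  D: calculated 190.6 vs reported 146.1 → residual 44.5 km
A, B, C are mutually consistent (residuals ≈ 0); D is off by 44.5 km.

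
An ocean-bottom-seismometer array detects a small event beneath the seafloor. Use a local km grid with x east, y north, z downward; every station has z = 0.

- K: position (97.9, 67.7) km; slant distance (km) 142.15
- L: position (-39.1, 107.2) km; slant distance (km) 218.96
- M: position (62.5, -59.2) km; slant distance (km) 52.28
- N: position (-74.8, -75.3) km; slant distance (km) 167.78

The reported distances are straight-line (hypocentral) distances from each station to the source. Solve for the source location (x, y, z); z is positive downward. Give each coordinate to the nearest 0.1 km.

x ≈ 86.3 km, y ≈ -66.3 km, depth ≈ 46.0 km

Each station gives a sphere (x−x_i)² + (y−y_i)² + z² = d_i² (stations at z=0).
Subtracting the K sphere from L and M: z² cancels, leaving linear equations in x and y:
-274.0 x + 79.0 y = -28883.91
-70.8 x − 253.8 y = 10716.61
Solving: x ≈ 86.300, y ≈ -66.299 km (keep extra digits for the depth step; rounded: 86.3, -66.3).
Then from the K sphere: z² = 142.15² − (x − 97.9)² − (y − 67.7)² with x = 86.300, y = -66.299, so z ≈ 46.004 ≈ 46.0 km.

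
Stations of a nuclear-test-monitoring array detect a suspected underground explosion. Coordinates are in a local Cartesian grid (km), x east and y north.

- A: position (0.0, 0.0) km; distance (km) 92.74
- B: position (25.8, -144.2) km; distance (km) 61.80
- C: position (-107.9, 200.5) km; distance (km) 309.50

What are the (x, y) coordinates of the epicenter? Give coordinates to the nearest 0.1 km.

-7.9 km east, -92.4 km north

Circle about each station: x² + y² = 92.74²; (x − 25.8)² + (y + 144.2)² = 61.80²; (x + 107.9)² + (y − 200.5)² = 309.50².
Subtracting the A equation from the B and C equations removes the quadratic terms:
51.6 x − 288.4 y = 26240.75
-215.8 x + 401.0 y = -35346.88
Solving the 2×2 system: x ≈ -7.9, y ≈ -92.4 km.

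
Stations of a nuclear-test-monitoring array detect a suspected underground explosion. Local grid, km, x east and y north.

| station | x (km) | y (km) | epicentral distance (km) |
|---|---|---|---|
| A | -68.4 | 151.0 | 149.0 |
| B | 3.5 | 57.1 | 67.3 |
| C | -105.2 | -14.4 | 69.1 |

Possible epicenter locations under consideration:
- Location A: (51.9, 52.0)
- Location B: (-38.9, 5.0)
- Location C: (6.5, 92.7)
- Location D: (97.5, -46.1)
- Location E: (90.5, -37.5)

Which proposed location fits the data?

Location B

For each candidate, compare |candidate − station| to the reported distance:
Location A: residuals A 6.8, B 18.6, C 101.5 → max 101.5 km
Location B: residuals A 0.0, B 0.1, C 0.0 → max 0.1 km
Location C: residuals A 54.1, B 31.6, C 85.6 → max 85.6 km
Location D: residuals A 108.6, B 72.3, C 136.1 → max 136.1 km
Location E: residuals A 97.5, B 61.2, C 128.0 → max 128.0 km
Only Location B has all residuals ≈ 0.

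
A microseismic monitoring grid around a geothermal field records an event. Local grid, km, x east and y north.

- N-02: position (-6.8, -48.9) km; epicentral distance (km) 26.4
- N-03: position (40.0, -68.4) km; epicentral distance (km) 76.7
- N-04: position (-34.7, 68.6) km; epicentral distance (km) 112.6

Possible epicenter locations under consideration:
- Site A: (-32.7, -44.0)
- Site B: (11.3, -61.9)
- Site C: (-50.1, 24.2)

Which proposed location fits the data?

For each candidate, compare |candidate − station| to the reported distance:
Site A: residuals N-02 0.0, N-03 0.0, N-04 0.0 → max 0.0 km
Site B: residuals N-02 4.1, N-03 47.3, N-04 25.8 → max 47.3 km
Site C: residuals N-02 58.6, N-03 52.5, N-04 65.6 → max 65.6 km
Only Site A has all residuals ≈ 0.

Site A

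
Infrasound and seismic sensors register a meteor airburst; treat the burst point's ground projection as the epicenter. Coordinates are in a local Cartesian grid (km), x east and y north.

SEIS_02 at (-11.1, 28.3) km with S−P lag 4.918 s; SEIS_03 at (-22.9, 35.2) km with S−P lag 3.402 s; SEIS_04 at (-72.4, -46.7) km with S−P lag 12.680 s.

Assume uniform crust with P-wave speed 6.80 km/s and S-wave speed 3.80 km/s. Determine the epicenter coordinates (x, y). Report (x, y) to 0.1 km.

Distance from S−P lag: d = Δt · v_P v_S / (v_P − v_S) = Δt · (6.80·3.80)/(6.80−3.80) ≈ 8.6133·Δt.
So d_SEIS_02 = 42.36, d_SEIS_03 = 29.30, d_SEIS_04 = 109.22 km.
Circle about each station: (x + 11.1)² + (y − 28.3)² = 42.36²; (x + 22.9)² + (y − 35.2)² = 29.30²; (x + 72.4)² + (y + 46.7)² = 109.22².
Subtracting the SEIS_02 equation from the SEIS_03 and SEIS_04 equations removes the quadratic terms:
-23.6 x + 13.8 y = 1775.23
-122.6 x − 150.0 y = -3636.09
Solving the 2×2 system: x ≈ -41.3, y ≈ 58.0 km.
Check against SEIS_02 (with the unrounded x, y): √((x + 11.1)²+(y − 28.3)²) = 42.36 ≈ 42.36 km. ✓

x ≈ -41.3 km, y ≈ 58.0 km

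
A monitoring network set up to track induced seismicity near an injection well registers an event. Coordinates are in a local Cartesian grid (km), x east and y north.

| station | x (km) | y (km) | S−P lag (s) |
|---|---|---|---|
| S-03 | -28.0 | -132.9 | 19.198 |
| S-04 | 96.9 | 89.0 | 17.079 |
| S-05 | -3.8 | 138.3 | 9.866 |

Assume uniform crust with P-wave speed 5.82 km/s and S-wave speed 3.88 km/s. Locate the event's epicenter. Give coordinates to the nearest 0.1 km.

-101.6 km east, 78.1 km north

Distance from S−P lag: d = Δt · v_P v_S / (v_P − v_S) = Δt · (5.82·3.88)/(5.82−3.88) ≈ 11.6400·Δt.
So d_S-03 = 223.46, d_S-04 = 198.80, d_S-05 = 114.84 km.
Circle about each station: (x + 28.0)² + (y + 132.9)² = 223.46²; (x − 96.9)² + (y − 89.0)² = 198.80²; (x + 3.8)² + (y − 138.3)² = 114.84².
Subtracting the S-03 equation from the S-04 and S-05 equations removes the quadratic terms:
249.8 x + 443.8 y = 9277.13
48.4 x + 542.4 y = 37441.07
Solving the 2×2 system: x ≈ -101.6, y ≈ 78.1 km.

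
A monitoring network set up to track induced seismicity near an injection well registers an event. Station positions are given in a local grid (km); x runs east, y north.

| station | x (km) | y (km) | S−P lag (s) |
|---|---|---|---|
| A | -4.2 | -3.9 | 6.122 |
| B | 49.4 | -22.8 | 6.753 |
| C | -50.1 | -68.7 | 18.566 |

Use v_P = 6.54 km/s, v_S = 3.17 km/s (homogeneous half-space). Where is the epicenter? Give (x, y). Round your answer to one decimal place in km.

x ≈ 29.2 km, y ≈ 13.5 km

Distance from S−P lag: d = Δt · v_P v_S / (v_P − v_S) = Δt · (6.54·3.17)/(6.54−3.17) ≈ 6.1519·Δt.
So d_A = 37.66, d_B = 41.54, d_C = 114.22 km.
Circle about each station: (x + 4.2)² + (y + 3.9)² = 37.66²; (x − 49.4)² + (y + 22.8)² = 41.54²; (x + 50.1)² + (y + 68.7)² = 114.22².
Subtracting the A equation from the B and C equations removes the quadratic terms:
107.2 x − 37.8 y = 2620.05
-91.8 x − 129.6 y = -4431.08
Solving the 2×2 system: x ≈ 29.2, y ≈ 13.5 km.
Check against A (with the unrounded x, y): √((x + 4.2)²+(y + 3.9)²) = 37.67 ≈ 37.66 km. ✓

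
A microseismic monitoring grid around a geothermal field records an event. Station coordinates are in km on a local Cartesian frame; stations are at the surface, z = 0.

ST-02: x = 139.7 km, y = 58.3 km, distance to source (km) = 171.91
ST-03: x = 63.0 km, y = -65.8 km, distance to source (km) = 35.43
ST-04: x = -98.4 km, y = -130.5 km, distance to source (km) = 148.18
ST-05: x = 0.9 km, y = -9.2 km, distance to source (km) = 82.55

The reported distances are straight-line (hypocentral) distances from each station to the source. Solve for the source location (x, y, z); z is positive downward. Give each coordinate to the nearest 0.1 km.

(38.8, -79.1, 22.2)

Each station gives a sphere (x−x_i)² + (y−y_i)² + z² = d_i² (stations at z=0).
Subtracting the ST-02 sphere from ST-03 and ST-04: z² cancels, leaving linear equations in x and y:
-153.4 x − 248.2 y = 13681.42
-476.2 x − 377.6 y = 11393.57
Solving: x ≈ 38.796, y ≈ -79.101 km (keep extra digits for the depth step; rounded: 38.8, -79.1).
Then from the ST-02 sphere: z² = 171.91² − (x − 139.7)² − (y − 58.3)² with x = 38.796, y = -79.101, so z ≈ 22.190 ≈ 22.2 km.
Check against ST-05 (with the unrounded solution): distance 82.55 ≈ 82.55 km. ✓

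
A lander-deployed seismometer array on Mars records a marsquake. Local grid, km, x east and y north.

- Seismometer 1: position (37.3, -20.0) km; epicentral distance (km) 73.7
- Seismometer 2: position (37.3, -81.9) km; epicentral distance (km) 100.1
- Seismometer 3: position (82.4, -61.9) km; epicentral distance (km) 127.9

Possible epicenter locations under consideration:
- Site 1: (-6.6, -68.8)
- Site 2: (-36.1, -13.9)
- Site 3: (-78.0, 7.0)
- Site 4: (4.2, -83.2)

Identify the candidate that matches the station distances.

Site 2

For each candidate, compare |candidate − station| to the reported distance:
Site 1: residuals Seismometer 1 8.1, Seismometer 2 54.3, Seismometer 3 38.6 → max 54.3 km
Site 2: residuals Seismometer 1 0.0, Seismometer 2 0.0, Seismometer 3 0.0 → max 0.0 km
Site 3: residuals Seismometer 1 44.7, Seismometer 2 45.5, Seismometer 3 46.7 → max 46.7 km
Site 4: residuals Seismometer 1 2.4, Seismometer 2 67.0, Seismometer 3 46.9 → max 67.0 km
Only Site 2 has all residuals ≈ 0.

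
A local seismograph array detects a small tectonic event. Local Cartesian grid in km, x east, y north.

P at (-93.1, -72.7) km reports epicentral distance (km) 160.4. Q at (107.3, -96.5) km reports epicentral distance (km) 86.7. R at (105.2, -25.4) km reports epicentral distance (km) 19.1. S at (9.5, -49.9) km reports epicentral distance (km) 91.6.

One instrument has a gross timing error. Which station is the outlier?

Solve using three stations at a time. Using Q, R, S (subtract circle equations pairwise → linear system) gives (x, y) ≈ (92.5, -11.1).
Distances from that point to each station vs reported:
  P: calculated 195.5 vs reported 160.4 → residual 35.1 km
  Q: calculated 86.7 vs reported 86.7 → residual 0.0 km
  R: calculated 19.2 vs reported 19.1 → residual 0.1 km
  S: calculated 91.6 vs reported 91.6 → residual 0.0 km
Q, R, S are mutually consistent (residuals ≈ 0); P is off by 35.1 km.

P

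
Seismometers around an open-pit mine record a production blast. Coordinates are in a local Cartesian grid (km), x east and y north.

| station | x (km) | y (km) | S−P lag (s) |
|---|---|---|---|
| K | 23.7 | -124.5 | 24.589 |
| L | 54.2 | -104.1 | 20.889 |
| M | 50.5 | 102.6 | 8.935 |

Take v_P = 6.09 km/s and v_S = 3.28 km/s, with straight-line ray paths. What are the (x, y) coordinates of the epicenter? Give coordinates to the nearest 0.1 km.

Distance from S−P lag: d = Δt · v_P v_S / (v_P − v_S) = Δt · (6.09·3.28)/(6.09−3.28) ≈ 7.1086·Δt.
So d_K = 174.79, d_L = 148.49, d_M = 63.52 km.
Circle about each station: (x − 23.7)² + (y + 124.5)² = 174.79²; (x − 54.2)² + (y + 104.1)² = 148.49²; (x − 50.5)² + (y − 102.6)² = 63.52².
Subtracting pairs of circle equations eliminates x²+y² and gives linear equations (the radical axes):
61.0 x + 40.8 y = 6214.77
53.6 x + 454.2 y = 23531.82
Solving the 2×2 system: x ≈ 73.0, y ≈ 43.2 km.

x ≈ 73.0 km, y ≈ 43.2 km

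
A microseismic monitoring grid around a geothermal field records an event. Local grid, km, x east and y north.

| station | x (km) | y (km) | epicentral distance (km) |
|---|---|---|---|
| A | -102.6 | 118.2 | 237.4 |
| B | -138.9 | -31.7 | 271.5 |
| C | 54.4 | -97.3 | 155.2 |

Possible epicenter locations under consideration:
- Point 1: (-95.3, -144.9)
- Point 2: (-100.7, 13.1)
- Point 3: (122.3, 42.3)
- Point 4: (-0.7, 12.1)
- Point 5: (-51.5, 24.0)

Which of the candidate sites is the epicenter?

For each candidate, compare |candidate − station| to the reported distance:
Point 1: residuals A 25.8, B 150.2, C 1.9 → max 150.2 km
Point 2: residuals A 132.3, B 212.6, C 35.2 → max 212.6 km
Point 3: residuals A 0.0, B 0.0, C 0.0 → max 0.0 km
Point 4: residuals A 90.3, B 126.5, C 32.7 → max 126.5 km
Point 5: residuals A 130.2, B 167.9, C 5.8 → max 167.9 km
Only Point 3 has all residuals ≈ 0.

Point 3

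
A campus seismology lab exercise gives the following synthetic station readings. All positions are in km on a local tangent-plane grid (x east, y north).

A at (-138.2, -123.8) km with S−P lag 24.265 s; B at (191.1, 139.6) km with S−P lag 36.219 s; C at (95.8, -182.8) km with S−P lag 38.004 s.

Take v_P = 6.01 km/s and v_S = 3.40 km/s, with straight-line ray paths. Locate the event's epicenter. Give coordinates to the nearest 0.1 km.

x ≈ -80.2 km, y ≈ 57.1 km

Distance from S−P lag: d = Δt · v_P v_S / (v_P − v_S) = Δt · (6.01·3.40)/(6.01−3.40) ≈ 7.8291·Δt.
So d_A = 189.97, d_B = 283.56, d_C = 297.54 km.
Circle about each station: (x + 138.2)² + (y + 123.8)² = 189.97²; (x − 191.1)² + (y − 139.6)² = 283.56²; (x − 95.8)² + (y + 182.8)² = 297.54².
Subtracting the A equation from the B and C equations removes the quadratic terms:
658.6 x + 526.8 y = -22735.98
468.0 x − 118.0 y = -44273.65
Solving the 2×2 system: x ≈ -80.2, y ≈ 57.1 km.
Check against A (with the unrounded x, y): √((x + 138.2)²+(y + 123.8)²) = 189.98 ≈ 189.97 km. ✓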